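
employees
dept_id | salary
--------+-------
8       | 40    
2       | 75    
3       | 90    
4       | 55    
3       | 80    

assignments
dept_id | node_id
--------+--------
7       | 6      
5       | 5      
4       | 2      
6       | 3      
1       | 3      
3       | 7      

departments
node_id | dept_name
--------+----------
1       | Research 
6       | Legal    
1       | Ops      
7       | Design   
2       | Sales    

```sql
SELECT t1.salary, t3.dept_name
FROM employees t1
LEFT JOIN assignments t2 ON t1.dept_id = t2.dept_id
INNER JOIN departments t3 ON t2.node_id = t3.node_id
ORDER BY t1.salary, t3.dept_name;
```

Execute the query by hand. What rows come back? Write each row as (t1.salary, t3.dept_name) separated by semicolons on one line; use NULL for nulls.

Evaluate left to right. First `employees t1 LEFT JOIN assignments t2` on dept_id: 5 row(s).
Then INNER JOIN `departments t3` on node_id: keep only rows whose t2.node_id appears in t3.

(55, Sales); (80, Design); (90, Design)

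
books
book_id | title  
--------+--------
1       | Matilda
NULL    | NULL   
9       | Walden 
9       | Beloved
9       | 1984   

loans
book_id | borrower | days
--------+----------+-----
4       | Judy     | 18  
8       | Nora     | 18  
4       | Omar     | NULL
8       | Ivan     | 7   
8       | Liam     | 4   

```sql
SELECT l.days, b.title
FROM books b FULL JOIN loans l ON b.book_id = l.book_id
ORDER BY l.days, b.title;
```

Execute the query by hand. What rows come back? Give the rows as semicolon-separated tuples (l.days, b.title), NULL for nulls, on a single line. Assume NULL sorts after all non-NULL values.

FULL OUTER JOIN keeps every row from both sides; unmatched rows get NULL for the other side's columns.
Matching on b.book_id = l.book_id. A NULL in a compared column never satisfies the condition.
- b[0] book_id=1 → no match; kept with NULLs on the l side.
- b[1] book_id=NULL → no match; kept with NULLs on the l side.
- b[2] book_id=9 → no match; kept with NULLs on the l side.
- b[3] book_id=9 → no match; kept with NULLs on the l side.
- b[4] book_id=9 → no match; kept with NULLs on the l side.
- 5 row(s) from l found no b partner → padded with NULL.
After projecting and ordering:
l.days | b.title
4 | NULL
7 | NULL
18 | NULL
18 | NULL
NULL | 1984
NULL | Beloved
NULL | Matilda
NULL | Walden
NULL | NULL
NULL | NULL

(4, NULL); (7, NULL); (18, NULL); (18, NULL); (NULL, 1984); (NULL, Beloved); (NULL, Matilda); (NULL, Walden); (NULL, NULL); (NULL, NULL)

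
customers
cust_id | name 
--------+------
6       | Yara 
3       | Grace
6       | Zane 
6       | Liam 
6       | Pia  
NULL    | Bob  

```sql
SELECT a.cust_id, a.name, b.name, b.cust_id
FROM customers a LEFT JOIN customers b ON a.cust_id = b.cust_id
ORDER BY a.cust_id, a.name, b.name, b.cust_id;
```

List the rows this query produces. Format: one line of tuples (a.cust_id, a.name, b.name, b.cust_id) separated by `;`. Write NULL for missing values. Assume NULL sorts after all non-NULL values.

LEFT JOIN keeps every row from `customers a`; unmatched rows get NULL for `customers b`'s columns.
Matching on a.cust_id = b.cust_id. A NULL in a compared column never satisfies the condition.
- a[0] cust_id=6 → 4 match(es) in b → 4 row(s).
- a[1] cust_id=3 → 1 match(es) in b → 1 row(s).
- a[2] cust_id=6 → 4 match(es) in b → 4 row(s).
- a[3] cust_id=6 → 4 match(es) in b → 4 row(s).
- a[4] cust_id=6 → 4 match(es) in b → 4 row(s).
- a[5] cust_id=NULL → no match; kept with NULLs on the b side.

(3, Grace, Grace, 3); (6, Liam, Liam, 6); (6, Liam, Pia, 6); (6, Liam, Yara, 6); (6, Liam, Zane, 6); (6, Pia, Liam, 6); (6, Pia, Pia, 6); (6, Pia, Yara, 6); (6, Pia, Zane, 6); (6, Yara, Liam, 6); (6, Yara, Pia, 6); (6, Yara, Yara, 6); (6, Yara, Zane, 6); (6, Zane, Liam, 6); (6, Zane, Pia, 6); (6, Zane, Yara, 6); (6, Zane, Zane, 6); (NULL, Bob, NULL, NULL)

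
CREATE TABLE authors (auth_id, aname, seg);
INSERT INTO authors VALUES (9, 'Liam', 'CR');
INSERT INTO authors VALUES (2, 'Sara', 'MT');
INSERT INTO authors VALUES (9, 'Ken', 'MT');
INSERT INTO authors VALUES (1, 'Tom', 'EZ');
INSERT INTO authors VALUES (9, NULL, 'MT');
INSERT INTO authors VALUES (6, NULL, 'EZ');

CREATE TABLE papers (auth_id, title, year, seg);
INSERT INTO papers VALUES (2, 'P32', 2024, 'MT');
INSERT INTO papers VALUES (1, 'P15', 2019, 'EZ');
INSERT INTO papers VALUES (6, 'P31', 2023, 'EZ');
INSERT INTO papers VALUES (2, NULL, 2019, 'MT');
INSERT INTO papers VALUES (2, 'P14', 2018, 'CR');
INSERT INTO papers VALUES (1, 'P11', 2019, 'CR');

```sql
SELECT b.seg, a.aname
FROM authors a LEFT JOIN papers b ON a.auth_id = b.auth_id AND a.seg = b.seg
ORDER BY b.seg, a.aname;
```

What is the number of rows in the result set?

7

LEFT JOIN keeps every row from `authors`; unmatched rows get NULL for `papers`'s columns.
Matching on a.auth_id = b.auth_id AND a.seg = b.seg.
Matched pairs: 4; unmatched a rows kept: 3.
Total: 4 matched + 3 padded = 7 rows.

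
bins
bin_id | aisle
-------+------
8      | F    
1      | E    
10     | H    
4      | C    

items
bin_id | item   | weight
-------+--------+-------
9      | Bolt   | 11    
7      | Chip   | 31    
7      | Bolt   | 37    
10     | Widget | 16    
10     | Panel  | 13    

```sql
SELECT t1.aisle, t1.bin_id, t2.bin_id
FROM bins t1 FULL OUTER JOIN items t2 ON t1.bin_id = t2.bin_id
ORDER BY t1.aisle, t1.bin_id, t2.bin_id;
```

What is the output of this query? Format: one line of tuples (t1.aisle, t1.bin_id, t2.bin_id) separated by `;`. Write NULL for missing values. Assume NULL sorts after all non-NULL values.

FULL OUTER JOIN keeps every row from both sides; unmatched rows get NULL for the other side's columns.
Matching on t1.bin_id = t2.bin_id.
Matched pairs: 2; unmatched t1 rows kept: 3; unmatched t2 rows kept: 3.

(C, 4, NULL); (E, 1, NULL); (F, 8, NULL); (H, 10, 10); (H, 10, 10); (NULL, NULL, 7); (NULL, NULL, 7); (NULL, NULL, 9)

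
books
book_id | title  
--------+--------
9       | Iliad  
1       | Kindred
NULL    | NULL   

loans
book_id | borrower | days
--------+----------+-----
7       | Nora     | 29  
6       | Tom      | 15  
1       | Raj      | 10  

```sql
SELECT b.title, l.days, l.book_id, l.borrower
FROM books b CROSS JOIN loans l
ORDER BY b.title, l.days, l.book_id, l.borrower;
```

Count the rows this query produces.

CROSS JOIN pairs every row of `books` with every row of `loans`: 3 × 3 = 9 rows.

9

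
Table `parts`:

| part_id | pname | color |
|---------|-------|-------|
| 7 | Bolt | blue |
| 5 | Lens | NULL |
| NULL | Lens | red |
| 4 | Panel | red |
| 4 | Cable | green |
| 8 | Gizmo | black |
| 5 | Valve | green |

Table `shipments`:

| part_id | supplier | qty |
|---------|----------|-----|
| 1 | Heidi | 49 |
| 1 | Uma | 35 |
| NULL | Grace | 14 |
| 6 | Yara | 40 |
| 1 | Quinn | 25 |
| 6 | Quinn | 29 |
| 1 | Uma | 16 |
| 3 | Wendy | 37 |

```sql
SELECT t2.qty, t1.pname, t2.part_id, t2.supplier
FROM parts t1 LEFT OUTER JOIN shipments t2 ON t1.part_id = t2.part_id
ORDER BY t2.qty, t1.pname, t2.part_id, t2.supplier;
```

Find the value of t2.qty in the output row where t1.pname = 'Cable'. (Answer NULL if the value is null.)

LEFT JOIN keeps every row from `parts`; unmatched rows get NULL for `shipments`'s columns.
Matching on t1.part_id = t2.part_id. A NULL in a compared column never satisfies the condition.
- part_id=7: no t2 row matches, row kept with t2 columns NULL.
- part_id=5: no t2 row matches, row kept with t2 columns NULL.
- part_id=NULL: no t2 row matches, row kept with t2 columns NULL.
- part_id=4: no t2 row matches, row kept with t2 columns NULL.
- part_id=4: no t2 row matches, row kept with t2 columns NULL.
- part_id=8: no t2 row matches, row kept with t2 columns NULL.
- part_id=5: no t2 row matches, row kept with t2 columns NULL.

NULL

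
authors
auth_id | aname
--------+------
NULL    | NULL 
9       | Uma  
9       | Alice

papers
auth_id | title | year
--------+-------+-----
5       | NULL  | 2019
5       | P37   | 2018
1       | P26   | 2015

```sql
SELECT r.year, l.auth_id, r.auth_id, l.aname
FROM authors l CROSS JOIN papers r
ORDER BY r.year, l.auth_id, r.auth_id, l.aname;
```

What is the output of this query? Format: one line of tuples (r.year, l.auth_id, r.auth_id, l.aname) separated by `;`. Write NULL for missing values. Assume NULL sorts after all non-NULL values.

(2015, 9, 1, Alice); (2015, 9, 1, Uma); (2015, NULL, 1, NULL); (2018, 9, 5, Alice); (2018, 9, 5, Uma); (2018, NULL, 5, NULL); (2019, 9, 5, Alice); (2019, 9, 5, Uma); (2019, NULL, 5, NULL)

CROSS JOIN pairs every row of `authors` with every row of `papers`: 3 × 3 = 9 rows.
After projecting and ordering:
r.year | l.auth_id | r.auth_id | l.aname
2015 | 9 | 1 | Alice
2015 | 9 | 1 | Uma
2015 | NULL | 1 | NULL
2018 | 9 | 5 | Alice
2018 | 9 | 5 | Uma
2018 | NULL | 5 | NULL
2019 | 9 | 5 | Alice
2019 | 9 | 5 | Uma
2019 | NULL | 5 | NULL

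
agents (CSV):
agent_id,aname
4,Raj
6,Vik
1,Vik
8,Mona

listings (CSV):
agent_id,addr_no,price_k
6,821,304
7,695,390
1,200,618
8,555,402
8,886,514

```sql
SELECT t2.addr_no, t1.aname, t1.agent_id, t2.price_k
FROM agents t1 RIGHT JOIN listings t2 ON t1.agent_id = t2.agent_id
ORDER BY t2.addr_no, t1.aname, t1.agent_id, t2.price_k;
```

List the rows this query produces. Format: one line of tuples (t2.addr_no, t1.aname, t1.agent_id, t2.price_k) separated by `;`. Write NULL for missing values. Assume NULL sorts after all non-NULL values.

(200, Vik, 1, 618); (555, Mona, 8, 402); (695, NULL, NULL, 390); (821, Vik, 6, 304); (886, Mona, 8, 514)

RIGHT JOIN keeps every row from `listings`; unmatched rows get NULL for `agents`'s columns.
Matching on t1.agent_id = t2.agent_id.
- t1[0] agent_id=4 → no match.
- t1[1] agent_id=6 → 1 match(es) in t2 → 1 row(s).
- t1[2] agent_id=1 → 1 match(es) in t2 → 1 row(s).
- t1[3] agent_id=8 → 2 match(es) in t2 → 2 row(s).
- plus 1 unmatched t2 row(s), each kept with NULL t1 columns.
After projecting and ordering:
t2.addr_no | t1.aname | t1.agent_id | t2.price_k
200 | Vik | 1 | 618
555 | Mona | 8 | 402
695 | NULL | NULL | 390
821 | Vik | 6 | 304
886 | Mona | 8 | 514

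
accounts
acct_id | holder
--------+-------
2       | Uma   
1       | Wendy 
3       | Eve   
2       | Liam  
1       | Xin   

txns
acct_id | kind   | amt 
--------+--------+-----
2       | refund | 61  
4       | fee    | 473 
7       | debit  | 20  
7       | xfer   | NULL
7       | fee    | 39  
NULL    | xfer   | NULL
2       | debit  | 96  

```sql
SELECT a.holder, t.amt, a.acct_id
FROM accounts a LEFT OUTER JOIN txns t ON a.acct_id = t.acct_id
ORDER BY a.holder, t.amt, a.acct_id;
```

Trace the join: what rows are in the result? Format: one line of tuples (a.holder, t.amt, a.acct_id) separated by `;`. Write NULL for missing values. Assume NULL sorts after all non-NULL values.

(Eve, NULL, 3); (Liam, 61, 2); (Liam, 96, 2); (Uma, 61, 2); (Uma, 96, 2); (Wendy, NULL, 1); (Xin, NULL, 1)

LEFT JOIN keeps every row from `accounts`; unmatched rows get NULL for `txns`'s columns.
Matching on a.acct_id = t.acct_id. A NULL in a compared column never satisfies the condition.
Matched pairs: 4; unmatched a rows kept: 3.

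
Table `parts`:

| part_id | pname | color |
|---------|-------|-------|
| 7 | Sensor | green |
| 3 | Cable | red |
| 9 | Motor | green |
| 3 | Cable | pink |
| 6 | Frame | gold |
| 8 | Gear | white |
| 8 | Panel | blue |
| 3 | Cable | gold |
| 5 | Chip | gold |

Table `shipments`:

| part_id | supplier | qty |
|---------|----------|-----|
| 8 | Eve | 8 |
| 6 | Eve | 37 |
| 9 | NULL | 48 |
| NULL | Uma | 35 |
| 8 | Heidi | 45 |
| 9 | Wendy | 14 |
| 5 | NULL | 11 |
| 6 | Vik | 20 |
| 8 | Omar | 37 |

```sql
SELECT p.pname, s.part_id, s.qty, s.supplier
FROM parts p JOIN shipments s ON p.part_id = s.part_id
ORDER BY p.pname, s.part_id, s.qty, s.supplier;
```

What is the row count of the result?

11

INNER JOIN keeps only pairs where the ON condition holds.
Matching on p.part_id = s.part_id. A NULL in a compared column never satisfies the condition.
- p[0] part_id=7 → no match; dropped.
- p[1] part_id=3 → no match; dropped.
- p[2] part_id=9 → 2 match(es) in s → 2 row(s).
- p[3] part_id=3 → no match; dropped.
- p[4] part_id=6 → 2 match(es) in s → 2 row(s).
- p[5] part_id=8 → 3 match(es) in s → 3 row(s).
- p[6] part_id=8 → 3 match(es) in s → 3 row(s).
- p[7] part_id=3 → no match; dropped.
- p[8] part_id=5 → 1 match(es) in s → 1 row(s).
Total: 11 rows.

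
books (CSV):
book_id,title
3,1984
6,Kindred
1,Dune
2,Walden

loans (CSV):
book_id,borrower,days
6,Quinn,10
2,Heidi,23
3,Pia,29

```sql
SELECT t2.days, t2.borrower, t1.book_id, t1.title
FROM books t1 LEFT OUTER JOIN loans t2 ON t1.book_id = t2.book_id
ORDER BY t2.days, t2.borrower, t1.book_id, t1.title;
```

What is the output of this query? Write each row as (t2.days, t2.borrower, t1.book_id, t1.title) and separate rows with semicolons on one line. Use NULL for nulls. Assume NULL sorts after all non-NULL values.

LEFT JOIN keeps every row from `books`; unmatched rows get NULL for `loans`'s columns.
Matching on t1.book_id = t2.book_id.
- t1[0] book_id=3 → 1 match(es) in t2 → 1 row(s).
- t1[1] book_id=6 → 1 match(es) in t2 → 1 row(s).
- t1[2] book_id=1 → no match; kept with NULLs on the t2 side.
- t1[3] book_id=2 → 1 match(es) in t2 → 1 row(s).
After projecting and ordering:
t2.days | t2.borrower | t1.book_id | t1.title
10 | Quinn | 6 | Kindred
23 | Heidi | 2 | Walden
29 | Pia | 3 | 1984
NULL | NULL | 1 | Dune

(10, Quinn, 6, Kindred); (23, Heidi, 2, Walden); (29, Pia, 3, 1984); (NULL, NULL, 1, Dune)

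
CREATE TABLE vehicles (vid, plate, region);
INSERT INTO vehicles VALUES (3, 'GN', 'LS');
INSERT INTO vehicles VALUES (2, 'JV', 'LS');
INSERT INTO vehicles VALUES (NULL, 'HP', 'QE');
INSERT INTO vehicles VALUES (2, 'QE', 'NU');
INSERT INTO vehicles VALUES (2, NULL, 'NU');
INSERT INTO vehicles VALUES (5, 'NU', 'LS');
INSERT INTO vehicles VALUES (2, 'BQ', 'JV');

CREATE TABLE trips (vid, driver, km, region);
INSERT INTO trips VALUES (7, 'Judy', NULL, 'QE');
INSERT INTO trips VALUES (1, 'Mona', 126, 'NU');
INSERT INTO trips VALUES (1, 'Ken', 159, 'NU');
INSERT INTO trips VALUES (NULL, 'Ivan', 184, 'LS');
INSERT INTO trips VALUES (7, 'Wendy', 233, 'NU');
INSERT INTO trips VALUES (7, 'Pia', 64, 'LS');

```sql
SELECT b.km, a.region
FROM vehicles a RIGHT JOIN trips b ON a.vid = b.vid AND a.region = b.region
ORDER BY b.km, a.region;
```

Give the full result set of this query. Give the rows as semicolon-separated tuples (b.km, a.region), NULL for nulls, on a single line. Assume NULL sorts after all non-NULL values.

(64, NULL); (126, NULL); (159, NULL); (184, NULL); (233, NULL); (NULL, NULL)

RIGHT JOIN keeps every row from `trips`; unmatched rows get NULL for `vehicles`'s columns.
Matching on a.vid = b.vid AND a.region = b.region. A NULL in a compared column never satisfies the condition.
- a (vid=3, region=LS) has no partner in b.
- a (vid=2, region=LS) has no partner in b.
- a (vid=NULL, region=QE) has no partner in b.
- a (vid=2, region=NU) has no partner in b.
- a (vid=2, region=NU) has no partner in b.
- a (vid=5, region=LS) has no partner in b.
- a (vid=2, region=JV) has no partner in b.
- plus 6 unmatched b row(s), each kept with NULL a columns.
After projecting and ordering:
b.km | a.region
64 | NULL
126 | NULL
159 | NULL
184 | NULL
233 | NULL
NULL | NULL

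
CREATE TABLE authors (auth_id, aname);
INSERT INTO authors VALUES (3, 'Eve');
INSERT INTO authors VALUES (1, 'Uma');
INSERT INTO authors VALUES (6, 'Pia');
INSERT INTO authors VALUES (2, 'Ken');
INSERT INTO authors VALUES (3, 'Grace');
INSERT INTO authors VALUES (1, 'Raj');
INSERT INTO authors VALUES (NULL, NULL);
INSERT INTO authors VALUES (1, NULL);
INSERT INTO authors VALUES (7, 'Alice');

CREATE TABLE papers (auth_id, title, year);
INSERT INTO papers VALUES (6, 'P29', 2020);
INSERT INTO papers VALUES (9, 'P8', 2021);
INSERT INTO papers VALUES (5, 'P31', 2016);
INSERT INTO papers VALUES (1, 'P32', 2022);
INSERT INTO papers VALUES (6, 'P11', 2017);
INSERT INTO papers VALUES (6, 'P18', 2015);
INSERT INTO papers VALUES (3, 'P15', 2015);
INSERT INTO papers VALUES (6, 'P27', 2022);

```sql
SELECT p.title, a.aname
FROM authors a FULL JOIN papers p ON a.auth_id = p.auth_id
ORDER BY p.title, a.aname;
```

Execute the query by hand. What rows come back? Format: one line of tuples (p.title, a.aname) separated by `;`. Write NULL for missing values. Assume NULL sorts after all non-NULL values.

FULL OUTER JOIN keeps every row from both sides; unmatched rows get NULL for the other side's columns.
Matching on a.auth_id = p.auth_id. A NULL in a compared column never satisfies the condition.
- auth_id=3: 1 matching p row(s), so 1 row(s) emitted.
- auth_id=1: 1 matching p row(s), so 1 row(s) emitted.
- auth_id=6: 4 matching p row(s), so 4 row(s) emitted.
- auth_id=2: no p row matches, row kept with p columns NULL.
- auth_id=3: 1 matching p row(s), so 1 row(s) emitted.
- auth_id=1: 1 matching p row(s), so 1 row(s) emitted.
- auth_id=NULL: no p row matches, row kept with p columns NULL.
- auth_id=1: 1 matching p row(s), so 1 row(s) emitted.
- auth_id=7: no p row matches, row kept with p columns NULL.
- 2 row(s) from p found no a partner → padded with NULL.

(P11, Pia); (P15, Eve); (P15, Grace); (P18, Pia); (P27, Pia); (P29, Pia); (P31, NULL); (P32, Raj); (P32, Uma); (P32, NULL); (P8, NULL); (NULL, Alice); (NULL, Ken); (NULL, NULL)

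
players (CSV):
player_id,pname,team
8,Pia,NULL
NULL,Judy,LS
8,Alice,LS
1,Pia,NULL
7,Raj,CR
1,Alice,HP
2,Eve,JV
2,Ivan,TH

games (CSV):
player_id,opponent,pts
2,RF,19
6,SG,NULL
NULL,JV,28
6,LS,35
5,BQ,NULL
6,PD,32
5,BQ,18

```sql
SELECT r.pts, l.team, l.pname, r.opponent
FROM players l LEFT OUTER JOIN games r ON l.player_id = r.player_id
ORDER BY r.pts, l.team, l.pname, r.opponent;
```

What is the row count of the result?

8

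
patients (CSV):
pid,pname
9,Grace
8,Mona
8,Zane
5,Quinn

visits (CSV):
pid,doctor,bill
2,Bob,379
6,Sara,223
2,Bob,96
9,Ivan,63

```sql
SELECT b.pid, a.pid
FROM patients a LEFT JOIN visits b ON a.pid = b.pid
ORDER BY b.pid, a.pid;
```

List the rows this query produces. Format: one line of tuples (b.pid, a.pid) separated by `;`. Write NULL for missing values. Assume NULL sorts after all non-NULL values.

(9, 9); (NULL, 5); (NULL, 8); (NULL, 8)

LEFT JOIN keeps every row from `patients`; unmatched rows get NULL for `visits`'s columns.
Matching on a.pid = b.pid.
- a (pid=9) pairs with 1 row(s) of b.
- a (pid=8) has no partner → padded with NULL.
- a (pid=8) has no partner → padded with NULL.
- a (pid=5) has no partner → padded with NULL.
After projecting and ordering:
b.pid | a.pid
9 | 9
NULL | 5
NULL | 8
NULL | 8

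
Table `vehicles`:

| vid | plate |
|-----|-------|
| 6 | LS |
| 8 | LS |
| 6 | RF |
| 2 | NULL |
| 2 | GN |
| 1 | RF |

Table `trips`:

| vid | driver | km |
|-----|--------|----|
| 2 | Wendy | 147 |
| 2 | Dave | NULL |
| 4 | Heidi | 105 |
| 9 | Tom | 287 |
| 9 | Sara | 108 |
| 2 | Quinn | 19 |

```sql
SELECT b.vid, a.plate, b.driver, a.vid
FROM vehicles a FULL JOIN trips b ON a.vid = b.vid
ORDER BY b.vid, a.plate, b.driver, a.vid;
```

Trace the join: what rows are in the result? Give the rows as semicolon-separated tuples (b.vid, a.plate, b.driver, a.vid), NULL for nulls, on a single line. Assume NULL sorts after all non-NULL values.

(2, GN, Dave, 2); (2, GN, Quinn, 2); (2, GN, Wendy, 2); (2, NULL, Dave, 2); (2, NULL, Quinn, 2); (2, NULL, Wendy, 2); (4, NULL, Heidi, NULL); (9, NULL, Sara, NULL); (9, NULL, Tom, NULL); (NULL, LS, NULL, 6); (NULL, LS, NULL, 8); (NULL, RF, NULL, 1); (NULL, RF, NULL, 6)

FULL OUTER JOIN keeps every row from both sides; unmatched rows get NULL for the other side's columns.
Matching on a.vid = b.vid.
Matched pairs: 6; unmatched a rows kept: 4; unmatched b rows kept: 3.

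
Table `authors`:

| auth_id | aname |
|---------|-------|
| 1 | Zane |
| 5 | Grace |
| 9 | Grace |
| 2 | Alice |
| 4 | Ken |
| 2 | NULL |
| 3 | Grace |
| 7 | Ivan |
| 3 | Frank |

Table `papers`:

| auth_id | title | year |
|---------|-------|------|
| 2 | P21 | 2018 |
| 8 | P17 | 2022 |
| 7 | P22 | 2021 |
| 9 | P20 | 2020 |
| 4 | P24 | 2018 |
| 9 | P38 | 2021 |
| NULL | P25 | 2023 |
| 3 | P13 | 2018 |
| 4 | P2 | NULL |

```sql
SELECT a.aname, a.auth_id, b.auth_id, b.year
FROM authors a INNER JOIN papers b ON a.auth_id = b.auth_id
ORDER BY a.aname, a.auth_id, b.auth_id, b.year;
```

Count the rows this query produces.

INNER JOIN keeps only pairs where the ON condition holds.
Matching on a.auth_id = b.auth_id. A NULL in a compared column never satisfies the condition.
- a (auth_id=1) has no partner → excluded.
- a (auth_id=5) has no partner → excluded.
- a (auth_id=9) pairs with 2 row(s) of b.
- a (auth_id=2) pairs with 1 row(s) of b.
- a (auth_id=4) pairs with 2 row(s) of b.
- a (auth_id=2) pairs with 1 row(s) of b.
- a (auth_id=3) pairs with 1 row(s) of b.
- a (auth_id=7) pairs with 1 row(s) of b.
- a (auth_id=3) pairs with 1 row(s) of b.
Total: 9 rows.

9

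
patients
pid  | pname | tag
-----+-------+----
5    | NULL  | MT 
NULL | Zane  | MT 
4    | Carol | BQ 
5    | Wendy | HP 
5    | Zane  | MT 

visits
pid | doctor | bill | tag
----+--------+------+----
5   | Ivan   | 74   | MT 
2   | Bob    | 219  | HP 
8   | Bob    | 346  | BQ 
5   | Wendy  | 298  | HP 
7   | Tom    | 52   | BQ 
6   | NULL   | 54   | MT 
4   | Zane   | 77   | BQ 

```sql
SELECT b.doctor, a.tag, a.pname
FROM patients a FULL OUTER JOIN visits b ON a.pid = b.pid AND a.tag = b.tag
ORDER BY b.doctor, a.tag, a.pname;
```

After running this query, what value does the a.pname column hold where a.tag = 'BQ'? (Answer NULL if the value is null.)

Carol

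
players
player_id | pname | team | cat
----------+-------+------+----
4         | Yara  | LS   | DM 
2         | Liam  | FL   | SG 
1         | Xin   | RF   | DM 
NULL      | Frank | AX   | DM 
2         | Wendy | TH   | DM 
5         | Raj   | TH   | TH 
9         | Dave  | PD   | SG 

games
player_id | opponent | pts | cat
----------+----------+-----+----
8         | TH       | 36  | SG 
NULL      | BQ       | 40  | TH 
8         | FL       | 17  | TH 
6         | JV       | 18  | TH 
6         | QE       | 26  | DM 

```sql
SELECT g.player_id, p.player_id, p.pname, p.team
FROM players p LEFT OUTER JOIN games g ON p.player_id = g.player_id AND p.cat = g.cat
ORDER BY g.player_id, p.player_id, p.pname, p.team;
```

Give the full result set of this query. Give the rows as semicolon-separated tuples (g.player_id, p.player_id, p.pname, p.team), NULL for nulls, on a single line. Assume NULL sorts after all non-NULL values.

(NULL, 1, Xin, RF); (NULL, 2, Liam, FL); (NULL, 2, Wendy, TH); (NULL, 4, Yara, LS); (NULL, 5, Raj, TH); (NULL, 9, Dave, PD); (NULL, NULL, Frank, AX)

LEFT JOIN keeps every row from `players`; unmatched rows get NULL for `games`'s columns.
Matching on p.player_id = g.player_id AND p.cat = g.cat. A NULL in a compared column never satisfies the condition.
- p row (player_id=4, cat=DM): no match → kept, g columns NULL.
- p row (player_id=2, cat=SG): no match → kept, g columns NULL.
- p row (player_id=1, cat=DM): no match → kept, g columns NULL.
- p row (player_id=NULL, cat=DM): no match → kept, g columns NULL.
- p row (player_id=2, cat=DM): no match → kept, g columns NULL.
- p row (player_id=5, cat=TH): no match → kept, g columns NULL.
- p row (player_id=9, cat=SG): no match → kept, g columns NULL.
After projecting and ordering:
g.player_id | p.player_id | p.pname | p.team
NULL | 1 | Xin | RF
NULL | 2 | Liam | FL
NULL | 2 | Wendy | TH
NULL | 4 | Yara | LS
NULL | 5 | Raj | TH
NULL | 9 | Dave | PD
NULL | NULL | Frank | AX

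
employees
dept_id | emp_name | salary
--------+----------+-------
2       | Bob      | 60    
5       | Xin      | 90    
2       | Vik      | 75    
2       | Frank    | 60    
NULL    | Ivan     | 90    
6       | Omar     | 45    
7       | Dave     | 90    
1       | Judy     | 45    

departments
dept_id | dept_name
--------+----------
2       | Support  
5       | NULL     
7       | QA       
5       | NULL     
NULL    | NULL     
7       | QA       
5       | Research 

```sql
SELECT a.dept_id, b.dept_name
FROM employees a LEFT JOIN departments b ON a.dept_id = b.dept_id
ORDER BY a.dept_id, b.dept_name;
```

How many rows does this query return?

LEFT JOIN keeps every row from `employees`; unmatched rows get NULL for `departments`'s columns.
Matching on a.dept_id = b.dept_id. A NULL in a compared column never satisfies the condition.
- a row (dept_id=2): matches 1 b row(s) → 1 output row(s).
- a row (dept_id=5): matches 3 b row(s) → 3 output row(s).
- a row (dept_id=2): matches 1 b row(s) → 1 output row(s).
- a row (dept_id=2): matches 1 b row(s) → 1 output row(s).
- a row (dept_id=NULL): no match → kept, b columns NULL.
- a row (dept_id=6): no match → kept, b columns NULL.
- a row (dept_id=7): matches 2 b row(s) → 2 output row(s).
- a row (dept_id=1): no match → kept, b columns NULL.
Total: 8 matched + 3 padded = 11 rows.

11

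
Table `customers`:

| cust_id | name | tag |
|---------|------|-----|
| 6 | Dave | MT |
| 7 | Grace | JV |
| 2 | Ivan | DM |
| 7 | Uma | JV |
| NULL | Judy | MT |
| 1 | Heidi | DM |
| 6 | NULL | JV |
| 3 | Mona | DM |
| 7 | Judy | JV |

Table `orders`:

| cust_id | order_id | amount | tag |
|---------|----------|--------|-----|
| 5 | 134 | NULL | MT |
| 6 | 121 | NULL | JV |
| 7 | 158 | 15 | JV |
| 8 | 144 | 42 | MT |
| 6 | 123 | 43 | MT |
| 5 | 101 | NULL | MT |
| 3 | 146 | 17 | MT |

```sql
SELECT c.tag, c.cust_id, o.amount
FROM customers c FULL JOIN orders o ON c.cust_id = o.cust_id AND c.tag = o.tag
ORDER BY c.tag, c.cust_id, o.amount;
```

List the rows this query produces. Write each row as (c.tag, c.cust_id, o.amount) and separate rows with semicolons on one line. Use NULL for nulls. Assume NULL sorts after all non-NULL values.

(DM, 1, NULL); (DM, 2, NULL); (DM, 3, NULL); (JV, 6, NULL); (JV, 7, 15); (JV, 7, 15); (JV, 7, 15); (MT, 6, 43); (MT, NULL, NULL); (NULL, NULL, 17); (NULL, NULL, 42); (NULL, NULL, NULL); (NULL, NULL, NULL)

FULL OUTER JOIN keeps every row from both sides; unmatched rows get NULL for the other side's columns.
Matching on c.cust_id = o.cust_id AND c.tag = o.tag. A NULL in a compared column never satisfies the condition.
Matched pairs: 5; unmatched c rows kept: 4; unmatched o rows kept: 4.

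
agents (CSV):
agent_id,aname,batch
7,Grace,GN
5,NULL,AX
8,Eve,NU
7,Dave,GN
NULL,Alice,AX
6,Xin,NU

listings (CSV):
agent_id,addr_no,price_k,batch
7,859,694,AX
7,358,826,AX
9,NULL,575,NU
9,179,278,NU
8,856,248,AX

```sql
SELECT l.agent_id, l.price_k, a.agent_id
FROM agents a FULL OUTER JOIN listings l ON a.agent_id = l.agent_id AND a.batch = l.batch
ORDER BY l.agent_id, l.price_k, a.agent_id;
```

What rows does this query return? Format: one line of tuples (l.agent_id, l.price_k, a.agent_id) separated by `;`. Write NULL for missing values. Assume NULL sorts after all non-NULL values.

(7, 694, NULL); (7, 826, NULL); (8, 248, NULL); (9, 278, NULL); (9, 575, NULL); (NULL, NULL, 5); (NULL, NULL, 6); (NULL, NULL, 7); (NULL, NULL, 7); (NULL, NULL, 8); (NULL, NULL, NULL)

FULL OUTER JOIN keeps every row from both sides; unmatched rows get NULL for the other side's columns.
Matching on a.agent_id = l.agent_id AND a.batch = l.batch. A NULL in a compared column never satisfies the condition.
Matched pairs: 0; unmatched a rows kept: 6; unmatched l rows kept: 5.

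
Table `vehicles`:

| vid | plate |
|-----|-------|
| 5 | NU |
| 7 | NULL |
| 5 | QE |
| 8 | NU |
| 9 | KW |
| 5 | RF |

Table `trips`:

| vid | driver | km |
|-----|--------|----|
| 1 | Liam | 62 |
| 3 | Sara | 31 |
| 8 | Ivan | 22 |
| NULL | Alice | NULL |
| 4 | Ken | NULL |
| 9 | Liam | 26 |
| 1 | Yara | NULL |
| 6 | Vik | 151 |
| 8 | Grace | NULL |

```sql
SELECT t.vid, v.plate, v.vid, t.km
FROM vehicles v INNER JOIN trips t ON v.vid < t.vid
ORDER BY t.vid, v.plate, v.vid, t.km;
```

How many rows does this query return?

16

INNER JOIN keeps only pairs where the ON condition holds.
Matching on v.vid < t.vid. A NULL in a compared column never satisfies the condition.
- v row (vid=5): matches 4 t row(s) → 4 output row(s).
- v row (vid=7): matches 3 t row(s) → 3 output row(s).
- v row (vid=5): matches 4 t row(s) → 4 output row(s).
- v row (vid=8): matches 1 t row(s) → 1 output row(s).
- v row (vid=9): no match → dropped.
- v row (vid=5): matches 4 t row(s) → 4 output row(s).
Total: 16 rows.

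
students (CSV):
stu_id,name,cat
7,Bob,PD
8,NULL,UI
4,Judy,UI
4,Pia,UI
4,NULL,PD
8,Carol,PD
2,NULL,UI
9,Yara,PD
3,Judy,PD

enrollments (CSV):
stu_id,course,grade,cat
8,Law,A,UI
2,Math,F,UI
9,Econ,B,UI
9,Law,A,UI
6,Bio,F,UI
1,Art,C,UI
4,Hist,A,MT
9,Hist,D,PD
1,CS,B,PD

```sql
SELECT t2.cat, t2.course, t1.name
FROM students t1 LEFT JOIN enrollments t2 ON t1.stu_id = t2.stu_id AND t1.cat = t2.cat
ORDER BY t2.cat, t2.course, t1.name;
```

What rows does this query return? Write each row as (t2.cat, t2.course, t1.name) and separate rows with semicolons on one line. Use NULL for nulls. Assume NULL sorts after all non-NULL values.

LEFT JOIN keeps every row from `students`; unmatched rows get NULL for `enrollments`'s columns.
Matching on t1.stu_id = t2.stu_id AND t1.cat = t2.cat.
- stu_id=7, cat=PD: no t2 row matches, row kept with t2 columns NULL.
- stu_id=8, cat=UI: 1 matching t2 row(s), so 1 row(s) emitted.
- stu_id=4, cat=UI: no t2 row matches, row kept with t2 columns NULL.
- stu_id=4, cat=UI: no t2 row matches, row kept with t2 columns NULL.
- stu_id=4, cat=PD: no t2 row matches, row kept with t2 columns NULL.
- stu_id=8, cat=PD: no t2 row matches, row kept with t2 columns NULL.
- stu_id=2, cat=UI: 1 matching t2 row(s), so 1 row(s) emitted.
- stu_id=9, cat=PD: 1 matching t2 row(s), so 1 row(s) emitted.
- stu_id=3, cat=PD: no t2 row matches, row kept with t2 columns NULL.
After projecting and ordering:
t2.cat | t2.course | t1.name
PD | Hist | Yara
UI | Law | NULL
UI | Math | NULL
NULL | NULL | Bob
NULL | NULL | Carol
NULL | NULL | Judy
NULL | NULL | Judy
NULL | NULL | Pia
NULL | NULL | NULL

(PD, Hist, Yara); (UI, Law, NULL); (UI, Math, NULL); (NULL, NULL, Bob); (NULL, NULL, Carol); (NULL, NULL, Judy); (NULL, NULL, Judy); (NULL, NULL, Pia); (NULL, NULL, NULL)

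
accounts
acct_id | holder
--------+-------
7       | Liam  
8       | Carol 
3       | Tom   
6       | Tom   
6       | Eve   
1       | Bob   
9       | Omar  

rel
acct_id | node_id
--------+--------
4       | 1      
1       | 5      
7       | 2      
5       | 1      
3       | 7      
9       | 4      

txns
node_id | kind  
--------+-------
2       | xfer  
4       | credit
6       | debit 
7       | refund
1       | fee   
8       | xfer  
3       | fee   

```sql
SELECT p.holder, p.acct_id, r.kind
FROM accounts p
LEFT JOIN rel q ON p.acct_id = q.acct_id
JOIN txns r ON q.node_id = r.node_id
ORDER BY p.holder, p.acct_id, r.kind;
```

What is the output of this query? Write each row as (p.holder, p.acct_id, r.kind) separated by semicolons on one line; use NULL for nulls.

Joins associate left-to-right: accounts LEFT JOIN rel on acct_id gives 7 intermediate row(s).
Then INNER JOIN `txns r` on node_id: keep only rows whose q.node_id appears in r.

(Liam, 7, xfer); (Omar, 9, credit); (Tom, 3, refund)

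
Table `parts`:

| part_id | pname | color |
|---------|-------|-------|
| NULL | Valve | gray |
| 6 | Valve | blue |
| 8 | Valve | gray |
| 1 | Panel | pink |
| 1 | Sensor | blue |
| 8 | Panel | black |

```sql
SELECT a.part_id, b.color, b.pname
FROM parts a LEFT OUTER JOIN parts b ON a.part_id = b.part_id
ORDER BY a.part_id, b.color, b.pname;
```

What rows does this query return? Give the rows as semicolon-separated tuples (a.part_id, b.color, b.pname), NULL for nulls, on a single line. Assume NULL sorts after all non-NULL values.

(1, blue, Sensor); (1, blue, Sensor); (1, pink, Panel); (1, pink, Panel); (6, blue, Valve); (8, black, Panel); (8, black, Panel); (8, gray, Valve); (8, gray, Valve); (NULL, NULL, NULL)

LEFT JOIN keeps every row from `parts a`; unmatched rows get NULL for `parts b`'s columns.
Matching on a.part_id = b.part_id. A NULL in a compared column never satisfies the condition.
Matched pairs: 9; unmatched a rows kept: 1.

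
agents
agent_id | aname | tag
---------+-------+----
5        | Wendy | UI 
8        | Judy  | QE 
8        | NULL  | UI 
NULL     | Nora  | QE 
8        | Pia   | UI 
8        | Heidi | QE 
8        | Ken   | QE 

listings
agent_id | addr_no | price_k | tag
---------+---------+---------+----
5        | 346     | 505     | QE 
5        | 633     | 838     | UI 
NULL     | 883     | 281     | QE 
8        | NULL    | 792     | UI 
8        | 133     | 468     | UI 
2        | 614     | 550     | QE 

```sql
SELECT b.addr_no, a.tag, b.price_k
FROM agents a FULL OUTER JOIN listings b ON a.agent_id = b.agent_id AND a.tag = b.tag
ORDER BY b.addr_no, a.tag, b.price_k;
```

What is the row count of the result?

FULL OUTER JOIN keeps every row from both sides; unmatched rows get NULL for the other side's columns.
Matching on a.agent_id = b.agent_id AND a.tag = b.tag. A NULL in a compared column never satisfies the condition.
- agent_id=5, tag=UI: 1 matching b row(s), so 1 row(s) emitted.
- agent_id=8, tag=QE: no b row matches, row kept with b columns NULL.
- agent_id=8, tag=UI: 2 matching b row(s), so 2 row(s) emitted.
- agent_id=NULL, tag=QE: no b row matches, row kept with b columns NULL.
- agent_id=8, tag=UI: 2 matching b row(s), so 2 row(s) emitted.
- agent_id=8, tag=QE: no b row matches, row kept with b columns NULL.
- agent_id=8, tag=QE: no b row matches, row kept with b columns NULL.
- plus 3 unmatched b row(s), each kept with NULL a columns.
Total: 5 matched + 7 padded = 12 rows.

12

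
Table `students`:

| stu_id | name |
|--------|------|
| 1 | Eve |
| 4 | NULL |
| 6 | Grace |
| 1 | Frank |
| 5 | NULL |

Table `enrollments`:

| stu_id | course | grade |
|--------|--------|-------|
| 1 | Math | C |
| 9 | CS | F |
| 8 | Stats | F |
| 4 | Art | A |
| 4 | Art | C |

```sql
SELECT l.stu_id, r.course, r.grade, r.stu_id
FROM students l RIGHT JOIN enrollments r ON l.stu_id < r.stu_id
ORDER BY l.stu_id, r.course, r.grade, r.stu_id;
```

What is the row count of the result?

RIGHT JOIN keeps every row from `enrollments`; unmatched rows get NULL for `students`'s columns.
Matching on l.stu_id < r.stu_id.
Matched pairs: 14; unmatched r rows kept: 1.
Total: 14 matched + 1 padded = 15 rows.

15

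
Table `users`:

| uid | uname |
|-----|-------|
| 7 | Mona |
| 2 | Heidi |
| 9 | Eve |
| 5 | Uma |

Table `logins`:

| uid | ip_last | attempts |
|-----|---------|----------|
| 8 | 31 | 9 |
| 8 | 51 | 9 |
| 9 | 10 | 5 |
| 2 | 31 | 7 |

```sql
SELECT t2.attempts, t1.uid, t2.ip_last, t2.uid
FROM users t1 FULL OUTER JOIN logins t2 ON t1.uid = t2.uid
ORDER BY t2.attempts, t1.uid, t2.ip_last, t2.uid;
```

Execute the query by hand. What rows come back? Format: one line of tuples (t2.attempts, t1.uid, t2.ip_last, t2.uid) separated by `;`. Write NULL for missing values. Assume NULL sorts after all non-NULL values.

(5, 9, 10, 9); (7, 2, 31, 2); (9, NULL, 31, 8); (9, NULL, 51, 8); (NULL, 5, NULL, NULL); (NULL, 7, NULL, NULL)

FULL OUTER JOIN keeps every row from both sides; unmatched rows get NULL for the other side's columns.
Matching on t1.uid = t2.uid.
Matched pairs: 2; unmatched t1 rows kept: 2; unmatched t2 rows kept: 2.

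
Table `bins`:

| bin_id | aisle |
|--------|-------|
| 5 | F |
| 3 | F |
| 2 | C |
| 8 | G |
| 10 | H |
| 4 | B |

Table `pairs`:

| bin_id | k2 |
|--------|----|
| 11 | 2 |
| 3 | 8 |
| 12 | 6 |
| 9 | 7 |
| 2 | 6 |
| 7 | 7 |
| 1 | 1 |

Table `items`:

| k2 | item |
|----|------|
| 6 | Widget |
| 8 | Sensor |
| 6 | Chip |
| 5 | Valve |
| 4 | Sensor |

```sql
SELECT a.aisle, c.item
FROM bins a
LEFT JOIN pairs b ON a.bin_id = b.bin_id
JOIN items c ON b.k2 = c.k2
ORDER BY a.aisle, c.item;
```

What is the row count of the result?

Step 1 — a LEFT JOIN b on bin_id → 6 row(s).
Then INNER JOIN `items c` on k2: keep only rows whose b.k2 appears in c.
Result: 3 row(s).

3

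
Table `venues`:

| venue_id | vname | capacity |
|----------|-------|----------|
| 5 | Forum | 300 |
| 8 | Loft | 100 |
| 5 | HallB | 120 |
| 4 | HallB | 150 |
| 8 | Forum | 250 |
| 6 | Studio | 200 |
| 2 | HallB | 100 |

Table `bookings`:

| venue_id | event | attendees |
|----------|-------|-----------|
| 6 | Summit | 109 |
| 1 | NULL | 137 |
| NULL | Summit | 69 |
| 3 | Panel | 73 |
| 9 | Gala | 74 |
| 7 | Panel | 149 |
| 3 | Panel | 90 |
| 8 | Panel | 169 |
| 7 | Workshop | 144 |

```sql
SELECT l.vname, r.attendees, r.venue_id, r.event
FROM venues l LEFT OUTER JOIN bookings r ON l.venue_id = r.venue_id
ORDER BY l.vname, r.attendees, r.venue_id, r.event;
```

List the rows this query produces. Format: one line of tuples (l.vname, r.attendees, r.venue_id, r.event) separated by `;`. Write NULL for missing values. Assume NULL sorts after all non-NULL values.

LEFT JOIN keeps every row from `venues`; unmatched rows get NULL for `bookings`'s columns.
Matching on l.venue_id = r.venue_id. A NULL in a compared column never satisfies the condition.
- l row (venue_id=5): no match → kept, r columns NULL.
- l row (venue_id=8): matches 1 r row(s) → 1 output row(s).
- l row (venue_id=5): no match → kept, r columns NULL.
- l row (venue_id=4): no match → kept, r columns NULL.
- l row (venue_id=8): matches 1 r row(s) → 1 output row(s).
- l row (venue_id=6): matches 1 r row(s) → 1 output row(s).
- l row (venue_id=2): no match → kept, r columns NULL.
After projecting and ordering:
l.vname | r.attendees | r.venue_id | r.event
Forum | 169 | 8 | Panel
Forum | NULL | NULL | NULL
HallB | NULL | NULL | NULL
HallB | NULL | NULL | NULL
HallB | NULL | NULL | NULL
Loft | 169 | 8 | Panel
Studio | 109 | 6 | Summit

(Forum, 169, 8, Panel); (Forum, NULL, NULL, NULL); (HallB, NULL, NULL, NULL); (HallB, NULL, NULL, NULL); (HallB, NULL, NULL, NULL); (Loft, 169, 8, Panel); (Studio, 109, 6, Summit)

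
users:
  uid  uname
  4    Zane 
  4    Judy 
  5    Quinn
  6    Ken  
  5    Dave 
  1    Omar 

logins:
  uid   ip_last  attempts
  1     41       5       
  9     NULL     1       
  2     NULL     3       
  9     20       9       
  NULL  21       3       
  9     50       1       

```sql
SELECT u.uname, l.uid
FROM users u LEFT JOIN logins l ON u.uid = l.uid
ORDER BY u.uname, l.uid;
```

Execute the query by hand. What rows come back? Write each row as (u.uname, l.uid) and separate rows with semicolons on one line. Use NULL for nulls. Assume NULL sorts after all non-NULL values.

(Dave, NULL); (Judy, NULL); (Ken, NULL); (Omar, 1); (Quinn, NULL); (Zane, NULL)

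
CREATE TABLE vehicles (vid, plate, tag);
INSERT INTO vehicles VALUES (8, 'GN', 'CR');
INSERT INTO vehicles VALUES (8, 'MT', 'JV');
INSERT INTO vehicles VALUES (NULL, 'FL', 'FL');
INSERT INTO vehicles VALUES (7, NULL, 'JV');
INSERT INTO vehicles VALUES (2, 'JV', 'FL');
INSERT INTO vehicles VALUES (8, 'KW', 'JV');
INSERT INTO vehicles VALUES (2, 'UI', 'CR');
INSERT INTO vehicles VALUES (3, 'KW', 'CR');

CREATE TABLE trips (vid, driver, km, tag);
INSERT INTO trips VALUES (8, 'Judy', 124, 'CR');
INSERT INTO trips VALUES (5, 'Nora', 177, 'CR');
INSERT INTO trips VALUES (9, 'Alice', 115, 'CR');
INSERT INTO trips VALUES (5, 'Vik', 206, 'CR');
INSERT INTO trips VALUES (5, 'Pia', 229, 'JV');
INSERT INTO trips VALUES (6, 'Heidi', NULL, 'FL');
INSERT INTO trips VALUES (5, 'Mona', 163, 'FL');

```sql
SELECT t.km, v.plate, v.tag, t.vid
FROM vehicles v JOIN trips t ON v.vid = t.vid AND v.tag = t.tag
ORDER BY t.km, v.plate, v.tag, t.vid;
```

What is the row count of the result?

1

INNER JOIN keeps only pairs where the ON condition holds.
Matching on v.vid = t.vid AND v.tag = t.tag. A NULL in a compared column never satisfies the condition.
Matched pairs: 1.
Total: 1 rows.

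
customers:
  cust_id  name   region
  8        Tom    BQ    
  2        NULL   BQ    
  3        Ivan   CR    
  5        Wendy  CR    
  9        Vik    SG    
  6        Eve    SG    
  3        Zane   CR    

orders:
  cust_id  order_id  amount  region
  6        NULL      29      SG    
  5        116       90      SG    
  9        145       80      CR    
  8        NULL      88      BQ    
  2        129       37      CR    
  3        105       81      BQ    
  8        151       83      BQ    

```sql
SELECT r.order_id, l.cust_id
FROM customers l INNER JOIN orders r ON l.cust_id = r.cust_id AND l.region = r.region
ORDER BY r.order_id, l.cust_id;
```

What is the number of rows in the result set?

INNER JOIN keeps only pairs where the ON condition holds.
Matching on l.cust_id = r.cust_id AND l.region = r.region.
Matched pairs: 3.
Total: 3 rows.

3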